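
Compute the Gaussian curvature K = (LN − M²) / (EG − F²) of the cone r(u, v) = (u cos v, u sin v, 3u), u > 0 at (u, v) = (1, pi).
K = 0

Coefficients of the first fundamental form: E = 10, F = 0, G = u^2.
Coefficients of the second fundamental form: L = 0, M = 0, N = 3*sqrt(10)*u^2/(10*Abs(u)).
Assemble K = (LN − M²)/(EG − F²) = 0. At (u, v) = (1, pi): K = 0.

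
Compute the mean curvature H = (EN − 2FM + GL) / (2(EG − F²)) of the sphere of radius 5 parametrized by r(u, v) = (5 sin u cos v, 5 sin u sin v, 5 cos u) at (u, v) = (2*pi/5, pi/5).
H = -1/5

With E = 25, F = 0, G = 25*sin(u)^2, L = -5*sin(u)/Abs(sin(u)), M = 0, N = -5*sin(u)^3/Abs(sin(u)), assemble
  H = (EN − 2FM + GL) / (2(EG − F²)) = -sin(u)/(5*Abs(sin(u))).
At (u, v) = (2*pi/5, pi/5): H = -1/5.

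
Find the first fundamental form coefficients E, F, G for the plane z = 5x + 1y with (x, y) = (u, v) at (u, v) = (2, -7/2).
E = 26;  F = 5;  G = 2

Partials: r_u = (1, 0, 5), r_v = (0, 1, 1). As functions of (u, v):
  E = r_u · r_u = 26,
  F = r_u · r_v = 5,
  G = r_v · r_v = 2.
Evaluating at (u, v) = (2, -7/2): E = 26, F = 5, G = 2.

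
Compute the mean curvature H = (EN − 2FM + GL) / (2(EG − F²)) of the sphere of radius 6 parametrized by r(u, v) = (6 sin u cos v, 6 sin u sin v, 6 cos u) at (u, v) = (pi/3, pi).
H = -1/6

With E = 36, F = 0, G = 36*sin(u)^2, L = -6*sin(u)/Abs(sin(u)), M = 0, N = -6*sin(u)^3/Abs(sin(u)), assemble
  H = (EN − 2FM + GL) / (2(EG − F²)) = -sin(u)/(6*Abs(sin(u))).
At (u, v) = (pi/3, pi): H = -1/6.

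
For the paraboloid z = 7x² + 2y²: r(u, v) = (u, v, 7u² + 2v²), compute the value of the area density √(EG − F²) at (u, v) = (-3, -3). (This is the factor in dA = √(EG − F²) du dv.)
√(EG − F²)|_{(-3, -3)} = sqrt(1909)

E = 196*u^2 + 1, F = 56*u*v, G = 16*v^2 + 1, so EG − F² = 196*u^2 + 16*v^2 + 1. Taking the positive square root: √(EG − F²) = sqrt(196*u^2 + 16*v^2 + 1). At (u, v) = (-3, -3): sqrt(1909).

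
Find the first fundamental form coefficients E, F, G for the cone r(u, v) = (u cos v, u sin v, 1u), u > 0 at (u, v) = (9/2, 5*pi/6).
E = 2;  F = 0;  G = 81/4

Partials: r_u = (cos(v), sin(v), 1), r_v = (-u*sin(v), u*cos(v), 0). As functions of (u, v):
  E = r_u · r_u = 2,
  F = r_u · r_v = 0,
  G = r_v · r_v = u^2.
Evaluating at (u, v) = (9/2, 5*pi/6): E = 2, F = 0, G = 81/4.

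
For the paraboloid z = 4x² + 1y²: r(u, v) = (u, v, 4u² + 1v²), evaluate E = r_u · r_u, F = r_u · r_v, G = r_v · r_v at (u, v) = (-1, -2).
E = 65;  F = 32;  G = 17

Partials: r_u = (1, 0, 8*u), r_v = (0, 1, 2*v). As functions of (u, v):
  E = r_u · r_u = 64*u^2 + 1,
  F = r_u · r_v = 16*u*v,
  G = r_v · r_v = 4*v^2 + 1.
Evaluating at (u, v) = (-1, -2): E = 65, F = 32, G = 17.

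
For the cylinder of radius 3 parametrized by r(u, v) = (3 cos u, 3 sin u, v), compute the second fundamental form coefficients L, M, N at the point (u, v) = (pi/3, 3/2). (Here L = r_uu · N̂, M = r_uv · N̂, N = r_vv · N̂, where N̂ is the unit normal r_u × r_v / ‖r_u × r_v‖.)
L = -3;  M = 0;  N = 0

Compute the unit normal N̂(u, v) = (cos(u), sin(u), 0), and the second partials r_uu, r_uv, r_vv. Take dot products:
  L(u, v) = r_uu · N̂ = -3,
  M(u, v) = r_uv · N̂ = 0,
  N(u, v) = r_vv · N̂ = 0.
Evaluating at (u, v) = (pi/3, 3/2):
  L = -3, M = 0, N = 0.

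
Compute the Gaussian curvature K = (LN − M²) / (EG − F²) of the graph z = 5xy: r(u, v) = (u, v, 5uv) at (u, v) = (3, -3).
K = -25/203401

Coefficients of the first fundamental form: E = 25*v^2 + 1, F = 25*u*v, G = 25*u^2 + 1.
Coefficients of the second fundamental form: L = 0, M = 5/sqrt(25*u^2 + 25*v^2 + 1), N = 0.
Assemble K = (LN − M²)/(EG − F²) = -25/(625*u^4 + 1250*u^2*v^2 + 50*u^2 + 625*v^4 + 50*v^2 + 1). At (u, v) = (3, -3): K = -25/203401.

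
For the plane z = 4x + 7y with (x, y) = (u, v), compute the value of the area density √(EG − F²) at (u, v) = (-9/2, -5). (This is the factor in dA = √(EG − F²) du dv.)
√(EG − F²)|_{(-9/2, -5)} = sqrt(66)

E = 17, F = 28, G = 50, so EG − F² = 66. Taking the positive square root: √(EG − F²) = sqrt(66). At (u, v) = (-9/2, -5): sqrt(66).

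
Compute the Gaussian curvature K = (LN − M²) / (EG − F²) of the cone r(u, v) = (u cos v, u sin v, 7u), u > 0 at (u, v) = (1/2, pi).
K = 0

Coefficients of the first fundamental form: E = 50, F = 0, G = u^2.
Coefficients of the second fundamental form: L = 0, M = 0, N = 7*sqrt(2)*u^2/(10*Abs(u)).
Assemble K = (LN − M²)/(EG − F²) = 0. At (u, v) = (1/2, pi): K = 0.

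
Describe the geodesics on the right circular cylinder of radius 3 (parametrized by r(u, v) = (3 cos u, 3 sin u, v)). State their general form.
The cylinder is flat (K = 0) and locally isometric to the plane via the development (u, v) ↦ (3 u, v). Geodesics are the pre-images of straight lines: circles (v constant), vertical lines (u constant), and helices (v = c · u + d) for constants c, d.

A right cylinder has E = 3², F = 0, G = 1, so EG − F² = 3², and L = −3, M = N = 0, giving K = (LN − M²)/(EG − F²) = 0 everywhere. A flat surface is locally isometric to the Euclidean plane via the map (u, v) ↦ (3 u, v). Straight lines in the (x̃, ỹ) plane pull back to: (a) horizontal circles (v = const), (b) vertical generators (u = const), and (c) helices (3 u tan θ = v, i.e. v = c · u + d).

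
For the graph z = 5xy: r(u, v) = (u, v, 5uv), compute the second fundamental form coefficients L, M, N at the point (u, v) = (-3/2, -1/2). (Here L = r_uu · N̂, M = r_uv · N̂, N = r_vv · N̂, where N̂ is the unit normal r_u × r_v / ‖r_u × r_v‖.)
L = 0;  M = 5*sqrt(254)/127;  N = 0

Compute the unit normal N̂(u, v) = (-5*v/sqrt(25*u^2 + 25*v^2 + 1), -5*u/sqrt(25*u^2 + 25*v^2 + 1), 1/sqrt(25*u^2 + 25*v^2 + 1)), and the second partials r_uu, r_uv, r_vv. Take dot products:
  L(u, v) = r_uu · N̂ = 0,
  M(u, v) = r_uv · N̂ = 5/sqrt(25*u^2 + 25*v^2 + 1),
  N(u, v) = r_vv · N̂ = 0.
Evaluating at (u, v) = (-3/2, -1/2):
  L = 0, M = 5*sqrt(254)/127, N = 0.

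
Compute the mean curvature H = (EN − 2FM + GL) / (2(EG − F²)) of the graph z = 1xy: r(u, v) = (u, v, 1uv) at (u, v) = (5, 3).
H = -3*sqrt(35)/245

With E = v^2 + 1, F = u*v, G = u^2 + 1, L = 0, M = 1/sqrt(u^2 + v^2 + 1), N = 0, assemble
  H = (EN − 2FM + GL) / (2(EG − F²)) = -u*v/(u^2 + v^2 + 1)^(3/2).
At (u, v) = (5, 3): H = -3*sqrt(35)/245.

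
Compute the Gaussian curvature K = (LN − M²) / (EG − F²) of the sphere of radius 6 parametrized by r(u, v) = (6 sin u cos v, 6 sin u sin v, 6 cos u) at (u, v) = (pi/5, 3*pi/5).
K = 1/36

Coefficients of the first fundamental form: E = 36, F = 0, G = 36*sin(u)^2.
Coefficients of the second fundamental form: L = -6*sin(u)/Abs(sin(u)), M = 0, N = -6*sin(u)^3/Abs(sin(u)).
Assemble K = (LN − M²)/(EG − F²) = 1/36. At (u, v) = (pi/5, 3*pi/5): K = 1/36.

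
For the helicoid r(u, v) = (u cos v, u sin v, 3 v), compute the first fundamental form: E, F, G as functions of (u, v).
E = 1;  F = 0;  G = u^2 + 9

Compute partials: r_u = (cos(v), sin(v), 0), r_v = (-u*sin(v), u*cos(v), 3). Then
  E = r_u · r_u = 1,
  F = r_u · r_v = 0,
  G = r_v · r_v = u^2 + 9.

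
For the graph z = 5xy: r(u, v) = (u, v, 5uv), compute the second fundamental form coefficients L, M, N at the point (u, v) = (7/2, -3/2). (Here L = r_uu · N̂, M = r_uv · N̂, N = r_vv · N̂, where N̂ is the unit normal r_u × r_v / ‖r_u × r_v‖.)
L = 0;  M = 5*sqrt(1454)/727;  N = 0

Compute the unit normal N̂(u, v) = (-5*v/sqrt(25*u^2 + 25*v^2 + 1), -5*u/sqrt(25*u^2 + 25*v^2 + 1), 1/sqrt(25*u^2 + 25*v^2 + 1)), and the second partials r_uu, r_uv, r_vv. Take dot products:
  L(u, v) = r_uu · N̂ = 0,
  M(u, v) = r_uv · N̂ = 5/sqrt(25*u^2 + 25*v^2 + 1),
  N(u, v) = r_vv · N̂ = 0.
Evaluating at (u, v) = (7/2, -3/2):
  L = 0, M = 5*sqrt(1454)/727, N = 0.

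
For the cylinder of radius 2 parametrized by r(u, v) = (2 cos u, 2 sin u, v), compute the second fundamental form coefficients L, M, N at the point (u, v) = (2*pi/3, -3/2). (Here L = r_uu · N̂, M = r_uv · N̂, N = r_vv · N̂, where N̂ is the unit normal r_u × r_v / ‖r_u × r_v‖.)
L = -2;  M = 0;  N = 0

Compute the unit normal N̂(u, v) = (cos(u), sin(u), 0), and the second partials r_uu, r_uv, r_vv. Take dot products:
  L(u, v) = r_uu · N̂ = -2,
  M(u, v) = r_uv · N̂ = 0,
  N(u, v) = r_vv · N̂ = 0.
Evaluating at (u, v) = (2*pi/3, -3/2):
  L = -2, M = 0, N = 0.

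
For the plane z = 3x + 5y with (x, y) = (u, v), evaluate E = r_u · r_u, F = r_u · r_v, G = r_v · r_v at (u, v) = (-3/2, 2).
E = 10;  F = 15;  G = 26

Partials: r_u = (1, 0, 3), r_v = (0, 1, 5). As functions of (u, v):
  E = r_u · r_u = 10,
  F = r_u · r_v = 15,
  G = r_v · r_v = 26.
Evaluating at (u, v) = (-3/2, 2): E = 10, F = 15, G = 26.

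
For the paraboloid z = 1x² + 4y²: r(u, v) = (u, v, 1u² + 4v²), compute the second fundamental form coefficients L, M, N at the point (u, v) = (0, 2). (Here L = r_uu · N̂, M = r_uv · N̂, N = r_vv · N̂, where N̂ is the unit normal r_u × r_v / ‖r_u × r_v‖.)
L = 2*sqrt(257)/257;  M = 0;  N = 8*sqrt(257)/257

Compute the unit normal N̂(u, v) = (-2*u/sqrt(4*u^2 + 64*v^2 + 1), -8*v/sqrt(4*u^2 + 64*v^2 + 1), 1/sqrt(4*u^2 + 64*v^2 + 1)), and the second partials r_uu, r_uv, r_vv. Take dot products:
  L(u, v) = r_uu · N̂ = 2/sqrt(4*u^2 + 64*v^2 + 1),
  M(u, v) = r_uv · N̂ = 0,
  N(u, v) = r_vv · N̂ = 8/sqrt(4*u^2 + 64*v^2 + 1).
Evaluating at (u, v) = (0, 2):
  L = 2*sqrt(257)/257, M = 0, N = 8*sqrt(257)/257.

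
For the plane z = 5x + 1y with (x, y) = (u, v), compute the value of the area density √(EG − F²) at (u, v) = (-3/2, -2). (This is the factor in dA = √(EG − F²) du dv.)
√(EG − F²)|_{(-3/2, -2)} = 3*sqrt(3)

E = 26, F = 5, G = 2, so EG − F² = 27. Taking the positive square root: √(EG − F²) = 3*sqrt(3). At (u, v) = (-3/2, -2): 3*sqrt(3).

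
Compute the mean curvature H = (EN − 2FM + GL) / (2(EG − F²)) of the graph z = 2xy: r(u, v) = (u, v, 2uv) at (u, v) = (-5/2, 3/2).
H = 6*sqrt(35)/245

With E = 4*v^2 + 1, F = 4*u*v, G = 4*u^2 + 1, L = 0, M = 2/sqrt(4*u^2 + 4*v^2 + 1), N = 0, assemble
  H = (EN − 2FM + GL) / (2(EG − F²)) = -8*u*v/(4*u^2 + 4*v^2 + 1)^(3/2).
At (u, v) = (-5/2, 3/2): H = 6*sqrt(35)/245.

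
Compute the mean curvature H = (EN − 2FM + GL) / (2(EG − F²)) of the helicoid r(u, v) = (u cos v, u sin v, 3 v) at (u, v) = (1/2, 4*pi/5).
H = 0

With E = 1, F = 0, G = u^2 + 9, L = 0, M = -3/sqrt(u^2 + 9), N = 0, assemble
  H = (EN − 2FM + GL) / (2(EG − F²)) = 0.
At (u, v) = (1/2, 4*pi/5): H = 0.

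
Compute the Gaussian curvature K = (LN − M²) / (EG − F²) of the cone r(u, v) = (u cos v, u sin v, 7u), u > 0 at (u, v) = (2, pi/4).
K = 0

Coefficients of the first fundamental form: E = 50, F = 0, G = u^2.
Coefficients of the second fundamental form: L = 0, M = 0, N = 7*sqrt(2)*u^2/(10*Abs(u)).
Assemble K = (LN − M²)/(EG − F²) = 0. At (u, v) = (2, pi/4): K = 0.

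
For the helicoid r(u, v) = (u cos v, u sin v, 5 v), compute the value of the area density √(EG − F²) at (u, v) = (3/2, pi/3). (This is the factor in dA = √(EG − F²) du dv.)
√(EG − F²)|_{(3/2, pi/3)} = sqrt(109)/2

E = 1, F = 0, G = u^2 + 25, so EG − F² = u^2 + 25. Taking the positive square root: √(EG − F²) = sqrt(u^2 + 25). At (u, v) = (3/2, pi/3): sqrt(109)/2.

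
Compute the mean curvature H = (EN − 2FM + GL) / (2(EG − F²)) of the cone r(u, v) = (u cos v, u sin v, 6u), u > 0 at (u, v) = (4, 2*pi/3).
H = 3*sqrt(37)/148

With E = 37, F = 0, G = u^2, L = 0, M = 0, N = 6*sqrt(37)*u^2/(37*Abs(u)), assemble
  H = (EN − 2FM + GL) / (2(EG − F²)) = 3*sqrt(37)/(37*Abs(u)).
At (u, v) = (4, 2*pi/3): H = 3*sqrt(37)/148.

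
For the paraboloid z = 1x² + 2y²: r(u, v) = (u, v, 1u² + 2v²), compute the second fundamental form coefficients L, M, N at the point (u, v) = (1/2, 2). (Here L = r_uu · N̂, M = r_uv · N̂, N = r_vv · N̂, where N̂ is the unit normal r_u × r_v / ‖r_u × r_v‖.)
L = sqrt(66)/33;  M = 0;  N = 2*sqrt(66)/33

Compute the unit normal N̂(u, v) = (-2*u/sqrt(4*u^2 + 16*v^2 + 1), -4*v/sqrt(4*u^2 + 16*v^2 + 1), 1/sqrt(4*u^2 + 16*v^2 + 1)), and the second partials r_uu, r_uv, r_vv. Take dot products:
  L(u, v) = r_uu · N̂ = 2/sqrt(4*u^2 + 16*v^2 + 1),
  M(u, v) = r_uv · N̂ = 0,
  N(u, v) = r_vv · N̂ = 4/sqrt(4*u^2 + 16*v^2 + 1).
Evaluating at (u, v) = (1/2, 2):
  L = sqrt(66)/33, M = 0, N = 2*sqrt(66)/33.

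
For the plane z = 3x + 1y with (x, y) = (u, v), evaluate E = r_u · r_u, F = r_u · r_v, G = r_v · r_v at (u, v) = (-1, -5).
E = 10;  F = 3;  G = 2

Partials: r_u = (1, 0, 3), r_v = (0, 1, 1). As functions of (u, v):
  E = r_u · r_u = 10,
  F = r_u · r_v = 3,
  G = r_v · r_v = 2.
Evaluating at (u, v) = (-1, -5): E = 10, F = 3, G = 2.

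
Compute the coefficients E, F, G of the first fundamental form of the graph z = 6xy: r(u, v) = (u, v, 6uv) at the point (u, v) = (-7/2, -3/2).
E = 82;  F = 189;  G = 442

Partials: r_u = (1, 0, 6*v), r_v = (0, 1, 6*u). As functions of (u, v):
  E = r_u · r_u = 36*v^2 + 1,
  F = r_u · r_v = 36*u*v,
  G = r_v · r_v = 36*u^2 + 1.
Evaluating at (u, v) = (-7/2, -3/2): E = 82, F = 189, G = 442.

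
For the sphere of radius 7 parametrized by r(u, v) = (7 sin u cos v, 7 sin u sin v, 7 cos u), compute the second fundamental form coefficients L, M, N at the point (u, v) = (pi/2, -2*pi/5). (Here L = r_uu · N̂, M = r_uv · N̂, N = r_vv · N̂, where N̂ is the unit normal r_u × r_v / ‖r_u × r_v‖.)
L = -7;  M = 0;  N = -7

Compute the unit normal N̂(u, v) = (sin(u)^2*cos(v)/Abs(sin(u)), sin(u)^2*sin(v)/Abs(sin(u)), sin(2*u)/(2*Abs(sin(u)))), and the second partials r_uu, r_uv, r_vv. Take dot products:
  L(u, v) = r_uu · N̂ = -7*sin(u)/Abs(sin(u)),
  M(u, v) = r_uv · N̂ = 0,
  N(u, v) = r_vv · N̂ = -7*sin(u)^3/Abs(sin(u)).
Evaluating at (u, v) = (pi/2, -2*pi/5):
  L = -7, M = 0, N = -7.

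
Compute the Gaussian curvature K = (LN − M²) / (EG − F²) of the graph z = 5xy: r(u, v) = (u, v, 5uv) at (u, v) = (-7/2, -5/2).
K = -100/859329

Coefficients of the first fundamental form: E = 25*v^2 + 1, F = 25*u*v, G = 25*u^2 + 1.
Coefficients of the second fundamental form: L = 0, M = 5/sqrt(25*u^2 + 25*v^2 + 1), N = 0.
Assemble K = (LN − M²)/(EG − F²) = -25/(625*u^4 + 1250*u^2*v^2 + 50*u^2 + 625*v^4 + 50*v^2 + 1). At (u, v) = (-7/2, -5/2): K = -100/859329.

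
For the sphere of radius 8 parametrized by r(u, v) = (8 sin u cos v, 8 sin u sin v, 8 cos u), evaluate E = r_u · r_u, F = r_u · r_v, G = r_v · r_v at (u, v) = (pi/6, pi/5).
E = 64;  F = 0;  G = 16

Partials: r_u = (8*cos(u)*cos(v), 8*sin(v)*cos(u), -8*sin(u)), r_v = (-8*sin(u)*sin(v), 8*sin(u)*cos(v), 0). As functions of (u, v):
  E = r_u · r_u = 64,
  F = r_u · r_v = 0,
  G = r_v · r_v = 64*sin(u)^2.
Evaluating at (u, v) = (pi/6, pi/5): E = 64, F = 0, G = 16.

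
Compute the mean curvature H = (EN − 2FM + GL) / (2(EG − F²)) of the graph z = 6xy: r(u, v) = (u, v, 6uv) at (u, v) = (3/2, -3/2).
H = 486*sqrt(163)/26569

With E = 36*v^2 + 1, F = 36*u*v, G = 36*u^2 + 1, L = 0, M = 6/sqrt(36*u^2 + 36*v^2 + 1), N = 0, assemble
  H = (EN − 2FM + GL) / (2(EG − F²)) = -216*u*v/(36*u^2 + 36*v^2 + 1)^(3/2).
At (u, v) = (3/2, -3/2): H = 486*sqrt(163)/26569.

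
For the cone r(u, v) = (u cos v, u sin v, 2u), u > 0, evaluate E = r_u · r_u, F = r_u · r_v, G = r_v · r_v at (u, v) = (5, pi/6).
E = 5;  F = 0;  G = 25

Partials: r_u = (cos(v), sin(v), 2), r_v = (-u*sin(v), u*cos(v), 0). As functions of (u, v):
  E = r_u · r_u = 5,
  F = r_u · r_v = 0,
  G = r_v · r_v = u^2.
Evaluating at (u, v) = (5, pi/6): E = 5, F = 0, G = 25.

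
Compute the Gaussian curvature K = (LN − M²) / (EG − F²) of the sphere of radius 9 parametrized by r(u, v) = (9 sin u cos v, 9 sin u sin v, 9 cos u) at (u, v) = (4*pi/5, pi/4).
K = 1/81

Coefficients of the first fundamental form: E = 81, F = 0, G = 81*sin(u)^2.
Coefficients of the second fundamental form: L = -9*sin(u)/Abs(sin(u)), M = 0, N = -9*sin(u)^3/Abs(sin(u)).
Assemble K = (LN − M²)/(EG − F²) = 1/81. At (u, v) = (4*pi/5, pi/4): K = 1/81.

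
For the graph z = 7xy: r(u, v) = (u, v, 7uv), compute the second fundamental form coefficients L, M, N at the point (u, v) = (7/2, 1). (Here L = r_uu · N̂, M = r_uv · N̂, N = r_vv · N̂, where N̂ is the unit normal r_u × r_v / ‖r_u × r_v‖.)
L = 0;  M = 14/51;  N = 0

Compute the unit normal N̂(u, v) = (-7*v/sqrt(49*u^2 + 49*v^2 + 1), -7*u/sqrt(49*u^2 + 49*v^2 + 1), 1/sqrt(49*u^2 + 49*v^2 + 1)), and the second partials r_uu, r_uv, r_vv. Take dot products:
  L(u, v) = r_uu · N̂ = 0,
  M(u, v) = r_uv · N̂ = 7/sqrt(49*u^2 + 49*v^2 + 1),
  N(u, v) = r_vv · N̂ = 0.
Evaluating at (u, v) = (7/2, 1):
  L = 0, M = 14/51, N = 0.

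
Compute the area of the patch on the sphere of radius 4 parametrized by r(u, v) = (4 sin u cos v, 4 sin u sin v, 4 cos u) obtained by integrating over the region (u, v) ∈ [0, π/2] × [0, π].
Area = 16*pi

Area = ∫∫ √(EG − F²) du dv with √(EG − F²) = 16*Abs(sin(u)). Integrating over [0, π/2] × [0, π] gives 16*pi.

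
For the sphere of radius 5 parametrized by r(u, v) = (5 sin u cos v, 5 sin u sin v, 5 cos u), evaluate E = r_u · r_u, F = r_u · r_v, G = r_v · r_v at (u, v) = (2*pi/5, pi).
E = 25;  F = 0;  G = 25*sqrt(5)/8 + 125/8

Partials: r_u = (5*cos(u)*cos(v), 5*sin(v)*cos(u), -5*sin(u)), r_v = (-5*sin(u)*sin(v), 5*sin(u)*cos(v), 0). As functions of (u, v):
  E = r_u · r_u = 25,
  F = r_u · r_v = 0,
  G = r_v · r_v = 25*sin(u)^2.
Evaluating at (u, v) = (2*pi/5, pi): E = 25, F = 0, G = 25*sqrt(5)/8 + 125/8.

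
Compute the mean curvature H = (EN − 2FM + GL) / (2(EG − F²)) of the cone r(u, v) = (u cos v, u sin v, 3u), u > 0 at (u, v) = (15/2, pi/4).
H = sqrt(10)/50

With E = 10, F = 0, G = u^2, L = 0, M = 0, N = 3*sqrt(10)*u^2/(10*Abs(u)), assemble
  H = (EN − 2FM + GL) / (2(EG − F²)) = 3*sqrt(10)/(20*Abs(u)).
At (u, v) = (15/2, pi/4): H = sqrt(10)/50.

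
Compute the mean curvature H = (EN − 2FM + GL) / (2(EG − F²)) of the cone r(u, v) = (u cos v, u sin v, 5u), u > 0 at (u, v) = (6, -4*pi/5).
H = 5*sqrt(26)/312

With E = 26, F = 0, G = u^2, L = 0, M = 0, N = 5*sqrt(26)*u^2/(26*Abs(u)), assemble
  H = (EN − 2FM + GL) / (2(EG − F²)) = 5*sqrt(26)/(52*Abs(u)).
At (u, v) = (6, -4*pi/5): H = 5*sqrt(26)/312.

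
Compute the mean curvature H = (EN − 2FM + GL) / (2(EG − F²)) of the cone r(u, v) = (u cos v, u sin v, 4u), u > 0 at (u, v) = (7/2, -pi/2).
H = 4*sqrt(17)/119

With E = 17, F = 0, G = u^2, L = 0, M = 0, N = 4*sqrt(17)*u^2/(17*Abs(u)), assemble
  H = (EN − 2FM + GL) / (2(EG − F²)) = 2*sqrt(17)/(17*Abs(u)).
At (u, v) = (7/2, -pi/2): H = 4*sqrt(17)/119.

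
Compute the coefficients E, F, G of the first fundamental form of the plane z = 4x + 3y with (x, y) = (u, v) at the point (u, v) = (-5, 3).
E = 17;  F = 12;  G = 10

Partials: r_u = (1, 0, 4), r_v = (0, 1, 3). As functions of (u, v):
  E = r_u · r_u = 17,
  F = r_u · r_v = 12,
  G = r_v · r_v = 10.
Evaluating at (u, v) = (-5, 3): E = 17, F = 12, G = 10.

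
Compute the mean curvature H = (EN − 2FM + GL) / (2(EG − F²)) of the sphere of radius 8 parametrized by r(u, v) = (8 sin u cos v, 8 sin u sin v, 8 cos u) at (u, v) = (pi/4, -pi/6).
H = -1/8

With E = 64, F = 0, G = 64*sin(u)^2, L = -8*sin(u)/Abs(sin(u)), M = 0, N = -8*sin(u)^3/Abs(sin(u)), assemble
  H = (EN − 2FM + GL) / (2(EG − F²)) = -sin(u)/(8*Abs(sin(u))).
At (u, v) = (pi/4, -pi/6): H = -1/8.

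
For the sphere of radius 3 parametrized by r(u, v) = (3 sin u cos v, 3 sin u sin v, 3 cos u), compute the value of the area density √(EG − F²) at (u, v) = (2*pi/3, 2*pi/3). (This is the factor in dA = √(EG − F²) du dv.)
√(EG − F²)|_{(2*pi/3, 2*pi/3)} = 9*sqrt(3)/2

E = 9, F = 0, G = 9*sin(u)^2, so EG − F² = 81*sin(u)^2. Taking the positive square root: √(EG − F²) = 9*Abs(sin(u)). At (u, v) = (2*pi/3, 2*pi/3): 9*sqrt(3)/2.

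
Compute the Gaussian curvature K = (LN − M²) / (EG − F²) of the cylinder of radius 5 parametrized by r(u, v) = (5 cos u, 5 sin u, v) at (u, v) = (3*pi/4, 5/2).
K = 0

Coefficients of the first fundamental form: E = 25, F = 0, G = 1.
Coefficients of the second fundamental form: L = -5, M = 0, N = 0.
Assemble K = (LN − M²)/(EG − F²) = 0. At (u, v) = (3*pi/4, 5/2): K = 0.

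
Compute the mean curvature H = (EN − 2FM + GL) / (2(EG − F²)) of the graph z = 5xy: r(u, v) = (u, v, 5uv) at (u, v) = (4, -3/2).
H = 6000*sqrt(1829)/3345241

With E = 25*v^2 + 1, F = 25*u*v, G = 25*u^2 + 1, L = 0, M = 5/sqrt(25*u^2 + 25*v^2 + 1), N = 0, assemble
  H = (EN − 2FM + GL) / (2(EG − F²)) = -125*u*v/(25*u^2 + 25*v^2 + 1)^(3/2).
At (u, v) = (4, -3/2): H = 6000*sqrt(1829)/3345241.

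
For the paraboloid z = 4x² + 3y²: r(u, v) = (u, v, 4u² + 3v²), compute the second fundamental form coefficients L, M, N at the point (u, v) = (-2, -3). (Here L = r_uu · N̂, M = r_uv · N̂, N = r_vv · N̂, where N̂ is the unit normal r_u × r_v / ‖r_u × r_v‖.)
L = 8*sqrt(581)/581;  M = 0;  N = 6*sqrt(581)/581

Compute the unit normal N̂(u, v) = (-8*u/sqrt(64*u^2 + 36*v^2 + 1), -6*v/sqrt(64*u^2 + 36*v^2 + 1), 1/sqrt(64*u^2 + 36*v^2 + 1)), and the second partials r_uu, r_uv, r_vv. Take dot products:
  L(u, v) = r_uu · N̂ = 8/sqrt(64*u^2 + 36*v^2 + 1),
  M(u, v) = r_uv · N̂ = 0,
  N(u, v) = r_vv · N̂ = 6/sqrt(64*u^2 + 36*v^2 + 1).
Evaluating at (u, v) = (-2, -3):
  L = 8*sqrt(581)/581, M = 0, N = 6*sqrt(581)/581.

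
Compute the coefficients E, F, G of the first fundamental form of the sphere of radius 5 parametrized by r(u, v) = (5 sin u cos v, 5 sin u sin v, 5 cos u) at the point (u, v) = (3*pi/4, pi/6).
E = 25;  F = 0;  G = 25/2

Partials: r_u = (5*cos(u)*cos(v), 5*sin(v)*cos(u), -5*sin(u)), r_v = (-5*sin(u)*sin(v), 5*sin(u)*cos(v), 0). As functions of (u, v):
  E = r_u · r_u = 25,
  F = r_u · r_v = 0,
  G = r_v · r_v = 25*sin(u)^2.
Evaluating at (u, v) = (3*pi/4, pi/6): E = 25, F = 0, G = 25/2.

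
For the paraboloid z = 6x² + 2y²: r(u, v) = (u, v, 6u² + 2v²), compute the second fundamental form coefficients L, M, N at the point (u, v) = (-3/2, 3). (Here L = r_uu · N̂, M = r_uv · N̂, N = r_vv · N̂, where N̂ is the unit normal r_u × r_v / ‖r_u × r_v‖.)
L = 12*sqrt(469)/469;  M = 0;  N = 4*sqrt(469)/469

Compute the unit normal N̂(u, v) = (-12*u/sqrt(144*u^2 + 16*v^2 + 1), -4*v/sqrt(144*u^2 + 16*v^2 + 1), 1/sqrt(144*u^2 + 16*v^2 + 1)), and the second partials r_uu, r_uv, r_vv. Take dot products:
  L(u, v) = r_uu · N̂ = 12/sqrt(144*u^2 + 16*v^2 + 1),
  M(u, v) = r_uv · N̂ = 0,
  N(u, v) = r_vv · N̂ = 4/sqrt(144*u^2 + 16*v^2 + 1).
Evaluating at (u, v) = (-3/2, 3):
  L = 12*sqrt(469)/469, M = 0, N = 4*sqrt(469)/469.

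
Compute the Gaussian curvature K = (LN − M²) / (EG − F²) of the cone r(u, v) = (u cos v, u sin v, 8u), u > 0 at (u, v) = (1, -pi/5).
K = 0

Coefficients of the first fundamental form: E = 65, F = 0, G = u^2.
Coefficients of the second fundamental form: L = 0, M = 0, N = 8*sqrt(65)*u^2/(65*Abs(u)).
Assemble K = (LN − M²)/(EG − F²) = 0. At (u, v) = (1, -pi/5): K = 0.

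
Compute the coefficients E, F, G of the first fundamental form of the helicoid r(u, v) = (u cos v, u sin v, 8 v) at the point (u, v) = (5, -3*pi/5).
E = 1;  F = 0;  G = 89

Partials: r_u = (cos(v), sin(v), 0), r_v = (-u*sin(v), u*cos(v), 8). As functions of (u, v):
  E = r_u · r_u = 1,
  F = r_u · r_v = 0,
  G = r_v · r_v = u^2 + 64.
Evaluating at (u, v) = (5, -3*pi/5): E = 1, F = 0, G = 89.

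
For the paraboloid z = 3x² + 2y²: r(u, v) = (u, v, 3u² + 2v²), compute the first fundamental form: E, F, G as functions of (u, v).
E = 36*u^2 + 1;  F = 24*u*v;  G = 16*v^2 + 1

Compute partials: r_u = (1, 0, 6*u), r_v = (0, 1, 4*v). Then
  E = r_u · r_u = 36*u^2 + 1,
  F = r_u · r_v = 24*u*v,
  G = r_v · r_v = 16*v^2 + 1.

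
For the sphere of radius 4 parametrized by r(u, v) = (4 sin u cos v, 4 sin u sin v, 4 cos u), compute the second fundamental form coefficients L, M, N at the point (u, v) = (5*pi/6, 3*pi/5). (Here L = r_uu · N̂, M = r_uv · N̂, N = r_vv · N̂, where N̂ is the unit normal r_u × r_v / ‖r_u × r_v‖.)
L = -4;  M = 0;  N = -1

Compute the unit normal N̂(u, v) = (sin(u)^2*cos(v)/Abs(sin(u)), sin(u)^2*sin(v)/Abs(sin(u)), sin(2*u)/(2*Abs(sin(u)))), and the second partials r_uu, r_uv, r_vv. Take dot products:
  L(u, v) = r_uu · N̂ = -4*sin(u)/Abs(sin(u)),
  M(u, v) = r_uv · N̂ = 0,
  N(u, v) = r_vv · N̂ = -4*sin(u)^3/Abs(sin(u)).
Evaluating at (u, v) = (5*pi/6, 3*pi/5):
  L = -4, M = 0, N = -1.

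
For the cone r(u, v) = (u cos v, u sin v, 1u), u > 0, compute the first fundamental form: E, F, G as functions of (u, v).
E = 2;  F = 0;  G = u^2

Compute partials: r_u = (cos(v), sin(v), 1), r_v = (-u*sin(v), u*cos(v), 0). Then
  E = r_u · r_u = 2,
  F = r_u · r_v = 0,
  G = r_v · r_v = u^2.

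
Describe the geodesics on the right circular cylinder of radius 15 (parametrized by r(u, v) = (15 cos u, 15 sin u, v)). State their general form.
The cylinder is flat (K = 0) and locally isometric to the plane via the development (u, v) ↦ (15 u, v). Geodesics are the pre-images of straight lines: circles (v constant), vertical lines (u constant), and helices (v = c · u + d) for constants c, d.

A right cylinder has E = 15², F = 0, G = 1, so EG − F² = 15², and L = −15, M = N = 0, giving K = (LN − M²)/(EG − F²) = 0 everywhere. A flat surface is locally isometric to the Euclidean plane via the map (u, v) ↦ (15 u, v). Straight lines in the (x̃, ỹ) plane pull back to: (a) horizontal circles (v = const), (b) vertical generators (u = const), and (c) helices (15 u tan θ = v, i.e. v = c · u + d).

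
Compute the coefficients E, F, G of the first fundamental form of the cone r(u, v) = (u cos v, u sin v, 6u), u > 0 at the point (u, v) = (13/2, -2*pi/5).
E = 37;  F = 0;  G = 169/4

Partials: r_u = (cos(v), sin(v), 6), r_v = (-u*sin(v), u*cos(v), 0). As functions of (u, v):
  E = r_u · r_u = 37,
  F = r_u · r_v = 0,
  G = r_v · r_v = u^2.
Evaluating at (u, v) = (13/2, -2*pi/5): E = 37, F = 0, G = 169/4.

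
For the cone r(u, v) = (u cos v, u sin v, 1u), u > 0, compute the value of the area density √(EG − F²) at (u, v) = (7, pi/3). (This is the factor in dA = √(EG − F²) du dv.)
√(EG − F²)|_{(7, pi/3)} = 7*sqrt(2)

E = 2, F = 0, G = u^2, so EG − F² = 2*u^2. Taking the positive square root: √(EG − F²) = sqrt(2)*Abs(u). At (u, v) = (7, pi/3): 7*sqrt(2).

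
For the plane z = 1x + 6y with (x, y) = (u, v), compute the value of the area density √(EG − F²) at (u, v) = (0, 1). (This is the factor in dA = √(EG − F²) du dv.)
√(EG − F²)|_{(0, 1)} = sqrt(38)

E = 2, F = 6, G = 37, so EG − F² = 38. Taking the positive square root: √(EG − F²) = sqrt(38). At (u, v) = (0, 1): sqrt(38).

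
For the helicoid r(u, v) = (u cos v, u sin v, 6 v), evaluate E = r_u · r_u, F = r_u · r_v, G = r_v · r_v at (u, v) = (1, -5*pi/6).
E = 1;  F = 0;  G = 37

Partials: r_u = (cos(v), sin(v), 0), r_v = (-u*sin(v), u*cos(v), 6). As functions of (u, v):
  E = r_u · r_u = 1,
  F = r_u · r_v = 0,
  G = r_v · r_v = u^2 + 36.
Evaluating at (u, v) = (1, -5*pi/6): E = 1, F = 0, G = 37.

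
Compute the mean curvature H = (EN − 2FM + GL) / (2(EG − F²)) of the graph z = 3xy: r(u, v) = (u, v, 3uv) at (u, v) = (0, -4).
H = 0

With E = 9*v^2 + 1, F = 9*u*v, G = 9*u^2 + 1, L = 0, M = 3/sqrt(9*u^2 + 9*v^2 + 1), N = 0, assemble
  H = (EN − 2FM + GL) / (2(EG − F²)) = -27*u*v/(9*u^2 + 9*v^2 + 1)^(3/2).
At (u, v) = (0, -4): H = 0.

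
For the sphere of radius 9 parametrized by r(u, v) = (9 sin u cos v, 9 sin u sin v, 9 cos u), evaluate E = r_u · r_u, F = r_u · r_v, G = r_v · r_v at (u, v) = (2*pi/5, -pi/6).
E = 81;  F = 0;  G = 81*sqrt(5)/8 + 405/8

Partials: r_u = (9*cos(u)*cos(v), 9*sin(v)*cos(u), -9*sin(u)), r_v = (-9*sin(u)*sin(v), 9*sin(u)*cos(v), 0). As functions of (u, v):
  E = r_u · r_u = 81,
  F = r_u · r_v = 0,
  G = r_v · r_v = 81*sin(u)^2.
Evaluating at (u, v) = (2*pi/5, -pi/6): E = 81, F = 0, G = 81*sqrt(5)/8 + 405/8.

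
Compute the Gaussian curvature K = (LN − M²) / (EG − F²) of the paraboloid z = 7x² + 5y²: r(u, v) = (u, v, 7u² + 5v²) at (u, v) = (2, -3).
K = 28/567845

Coefficients of the first fundamental form: E = 196*u^2 + 1, F = 140*u*v, G = 100*v^2 + 1.
Coefficients of the second fundamental form: L = 14/sqrt(196*u^2 + 100*v^2 + 1), M = 0, N = 10/sqrt(196*u^2 + 100*v^2 + 1).
Assemble K = (LN − M²)/(EG − F²) = 140/(38416*u^4 + 39200*u^2*v^2 + 392*u^2 + 10000*v^4 + 200*v^2 + 1). At (u, v) = (2, -3): K = 28/567845.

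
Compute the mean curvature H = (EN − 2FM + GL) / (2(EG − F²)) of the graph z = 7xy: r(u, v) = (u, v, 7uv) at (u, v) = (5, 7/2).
H = -9604*sqrt(7305)/10672605

With E = 49*v^2 + 1, F = 49*u*v, G = 49*u^2 + 1, L = 0, M = 7/sqrt(49*u^2 + 49*v^2 + 1), N = 0, assemble
  H = (EN − 2FM + GL) / (2(EG − F²)) = -343*u*v/(49*u^2 + 49*v^2 + 1)^(3/2).
At (u, v) = (5, 7/2): H = -9604*sqrt(7305)/10672605.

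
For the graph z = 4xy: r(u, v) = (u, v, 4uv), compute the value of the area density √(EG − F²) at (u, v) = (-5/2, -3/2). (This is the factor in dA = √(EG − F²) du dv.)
√(EG − F²)|_{(-5/2, -3/2)} = sqrt(137)

E = 16*v^2 + 1, F = 16*u*v, G = 16*u^2 + 1, so EG − F² = 16*u^2 + 16*v^2 + 1. Taking the positive square root: √(EG − F²) = sqrt(16*u^2 + 16*v^2 + 1). At (u, v) = (-5/2, -3/2): sqrt(137).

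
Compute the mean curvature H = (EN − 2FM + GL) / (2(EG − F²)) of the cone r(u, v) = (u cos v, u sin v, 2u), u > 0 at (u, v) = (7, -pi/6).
H = sqrt(5)/35

With E = 5, F = 0, G = u^2, L = 0, M = 0, N = 2*sqrt(5)*u^2/(5*Abs(u)), assemble
  H = (EN − 2FM + GL) / (2(EG − F²)) = sqrt(5)/(5*Abs(u)).
At (u, v) = (7, -pi/6): H = sqrt(5)/35.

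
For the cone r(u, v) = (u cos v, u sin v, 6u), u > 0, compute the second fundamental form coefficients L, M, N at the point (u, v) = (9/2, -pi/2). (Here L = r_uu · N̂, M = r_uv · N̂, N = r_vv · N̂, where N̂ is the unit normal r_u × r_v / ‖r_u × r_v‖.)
L = 0;  M = 0;  N = 27*sqrt(37)/37

Compute the unit normal N̂(u, v) = (-6*sqrt(37)*u*cos(v)/(37*Abs(u)), -6*sqrt(37)*u*sin(v)/(37*Abs(u)), sqrt(37)*u/(37*Abs(u))), and the second partials r_uu, r_uv, r_vv. Take dot products:
  L(u, v) = r_uu · N̂ = 0,
  M(u, v) = r_uv · N̂ = 0,
  N(u, v) = r_vv · N̂ = 6*sqrt(37)*u^2/(37*Abs(u)).
Evaluating at (u, v) = (9/2, -pi/2):
  L = 0, M = 0, N = 27*sqrt(37)/37.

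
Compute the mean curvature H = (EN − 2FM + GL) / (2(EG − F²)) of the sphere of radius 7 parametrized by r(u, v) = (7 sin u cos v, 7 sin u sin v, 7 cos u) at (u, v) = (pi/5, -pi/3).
H = -1/7

With E = 49, F = 0, G = 49*sin(u)^2, L = -7*sin(u)/Abs(sin(u)), M = 0, N = -7*sin(u)^3/Abs(sin(u)), assemble
  H = (EN − 2FM + GL) / (2(EG − F²)) = -sin(u)/(7*Abs(sin(u))).
At (u, v) = (pi/5, -pi/3): H = -1/7.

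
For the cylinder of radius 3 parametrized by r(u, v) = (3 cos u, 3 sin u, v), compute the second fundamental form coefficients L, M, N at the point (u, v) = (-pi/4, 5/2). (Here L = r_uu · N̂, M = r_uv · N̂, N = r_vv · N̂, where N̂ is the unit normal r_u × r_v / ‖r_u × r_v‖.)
L = -3;  M = 0;  N = 0

Compute the unit normal N̂(u, v) = (cos(u), sin(u), 0), and the second partials r_uu, r_uv, r_vv. Take dot products:
  L(u, v) = r_uu · N̂ = -3,
  M(u, v) = r_uv · N̂ = 0,
  N(u, v) = r_vv · N̂ = 0.
Evaluating at (u, v) = (-pi/4, 5/2):
  L = -3, M = 0, N = 0.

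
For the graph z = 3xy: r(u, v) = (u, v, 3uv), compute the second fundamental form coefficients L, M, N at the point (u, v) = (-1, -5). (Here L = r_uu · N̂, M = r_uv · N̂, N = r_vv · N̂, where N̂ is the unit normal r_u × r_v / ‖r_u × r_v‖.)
L = 0;  M = 3*sqrt(235)/235;  N = 0

Compute the unit normal N̂(u, v) = (-3*v/sqrt(9*u^2 + 9*v^2 + 1), -3*u/sqrt(9*u^2 + 9*v^2 + 1), 1/sqrt(9*u^2 + 9*v^2 + 1)), and the second partials r_uu, r_uv, r_vv. Take dot products:
  L(u, v) = r_uu · N̂ = 0,
  M(u, v) = r_uv · N̂ = 3/sqrt(9*u^2 + 9*v^2 + 1),
  N(u, v) = r_vv · N̂ = 0.
Evaluating at (u, v) = (-1, -5):
  L = 0, M = 3*sqrt(235)/235, N = 0.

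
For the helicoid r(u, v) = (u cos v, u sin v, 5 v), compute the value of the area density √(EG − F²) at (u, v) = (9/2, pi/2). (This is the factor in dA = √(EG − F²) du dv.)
√(EG − F²)|_{(9/2, pi/2)} = sqrt(181)/2

E = 1, F = 0, G = u^2 + 25, so EG − F² = u^2 + 25. Taking the positive square root: √(EG − F²) = sqrt(u^2 + 25). At (u, v) = (9/2, pi/2): sqrt(181)/2.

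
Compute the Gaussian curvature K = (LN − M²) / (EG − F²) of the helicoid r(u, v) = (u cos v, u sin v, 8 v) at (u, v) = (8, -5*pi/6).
K = -1/256

Coefficients of the first fundamental form: E = 1, F = 0, G = u^2 + 64.
Coefficients of the second fundamental form: L = 0, M = -8/sqrt(u^2 + 64), N = 0.
Assemble K = (LN − M²)/(EG − F²) = -64/(u^2 + 64)^2. At (u, v) = (8, -5*pi/6): K = -1/256.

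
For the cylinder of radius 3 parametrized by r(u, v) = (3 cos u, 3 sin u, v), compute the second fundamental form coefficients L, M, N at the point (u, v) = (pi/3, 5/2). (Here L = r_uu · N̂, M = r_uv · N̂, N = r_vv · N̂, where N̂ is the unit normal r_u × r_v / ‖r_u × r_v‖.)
L = -3;  M = 0;  N = 0

Compute the unit normal N̂(u, v) = (cos(u), sin(u), 0), and the second partials r_uu, r_uv, r_vv. Take dot products:
  L(u, v) = r_uu · N̂ = -3,
  M(u, v) = r_uv · N̂ = 0,
  N(u, v) = r_vv · N̂ = 0.
Evaluating at (u, v) = (pi/3, 5/2):
  L = -3, M = 0, N = 0.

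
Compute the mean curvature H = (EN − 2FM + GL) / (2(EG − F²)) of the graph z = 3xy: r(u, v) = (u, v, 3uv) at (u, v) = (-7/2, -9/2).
H = -1701*sqrt(1174)/689138

With E = 9*v^2 + 1, F = 9*u*v, G = 9*u^2 + 1, L = 0, M = 3/sqrt(9*u^2 + 9*v^2 + 1), N = 0, assemble
  H = (EN − 2FM + GL) / (2(EG − F²)) = -27*u*v/(9*u^2 + 9*v^2 + 1)^(3/2).
At (u, v) = (-7/2, -9/2): H = -1701*sqrt(1174)/689138.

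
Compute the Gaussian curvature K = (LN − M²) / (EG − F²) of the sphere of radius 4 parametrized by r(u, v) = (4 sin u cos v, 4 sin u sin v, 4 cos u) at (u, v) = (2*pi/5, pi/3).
K = 1/16

Coefficients of the first fundamental form: E = 16, F = 0, G = 16*sin(u)^2.
Coefficients of the second fundamental form: L = -4*sin(u)/Abs(sin(u)), M = 0, N = -4*sin(u)^3/Abs(sin(u)).
Assemble K = (LN − M²)/(EG − F²) = 1/16. At (u, v) = (2*pi/5, pi/3): K = 1/16.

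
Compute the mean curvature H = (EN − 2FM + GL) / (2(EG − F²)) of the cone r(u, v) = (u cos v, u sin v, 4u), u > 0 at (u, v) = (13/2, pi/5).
H = 4*sqrt(17)/221

With E = 17, F = 0, G = u^2, L = 0, M = 0, N = 4*sqrt(17)*u^2/(17*Abs(u)), assemble
  H = (EN − 2FM + GL) / (2(EG − F²)) = 2*sqrt(17)/(17*Abs(u)).
At (u, v) = (13/2, pi/5): H = 4*sqrt(17)/221.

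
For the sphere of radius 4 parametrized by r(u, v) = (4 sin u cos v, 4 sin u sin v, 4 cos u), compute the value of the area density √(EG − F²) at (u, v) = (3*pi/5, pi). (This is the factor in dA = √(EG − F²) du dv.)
√(EG − F²)|_{(3*pi/5, pi)} = 4*sqrt(2*sqrt(5) + 10)

E = 16, F = 0, G = 16*sin(u)^2, so EG − F² = 256*sin(u)^2. Taking the positive square root: √(EG − F²) = 16*Abs(sin(u)). At (u, v) = (3*pi/5, pi): 4*sqrt(2*sqrt(5) + 10).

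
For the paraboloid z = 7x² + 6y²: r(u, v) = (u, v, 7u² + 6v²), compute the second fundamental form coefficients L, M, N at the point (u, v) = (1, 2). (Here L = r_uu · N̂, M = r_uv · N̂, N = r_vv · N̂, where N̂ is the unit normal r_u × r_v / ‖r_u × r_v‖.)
L = 14*sqrt(773)/773;  M = 0;  N = 12*sqrt(773)/773

Compute the unit normal N̂(u, v) = (-14*u/sqrt(196*u^2 + 144*v^2 + 1), -12*v/sqrt(196*u^2 + 144*v^2 + 1), 1/sqrt(196*u^2 + 144*v^2 + 1)), and the second partials r_uu, r_uv, r_vv. Take dot products:
  L(u, v) = r_uu · N̂ = 14/sqrt(196*u^2 + 144*v^2 + 1),
  M(u, v) = r_uv · N̂ = 0,
  N(u, v) = r_vv · N̂ = 12/sqrt(196*u^2 + 144*v^2 + 1).
Evaluating at (u, v) = (1, 2):
  L = 14*sqrt(773)/773, M = 0, N = 12*sqrt(773)/773.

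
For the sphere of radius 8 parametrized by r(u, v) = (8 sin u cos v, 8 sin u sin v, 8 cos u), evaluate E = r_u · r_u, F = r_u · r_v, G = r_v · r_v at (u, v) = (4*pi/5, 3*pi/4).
E = 64;  F = 0;  G = 40 - 8*sqrt(5)

Partials: r_u = (8*cos(u)*cos(v), 8*sin(v)*cos(u), -8*sin(u)), r_v = (-8*sin(u)*sin(v), 8*sin(u)*cos(v), 0). As functions of (u, v):
  E = r_u · r_u = 64,
  F = r_u · r_v = 0,
  G = r_v · r_v = 64*sin(u)^2.
Evaluating at (u, v) = (4*pi/5, 3*pi/4): E = 64, F = 0, G = 40 - 8*sqrt(5).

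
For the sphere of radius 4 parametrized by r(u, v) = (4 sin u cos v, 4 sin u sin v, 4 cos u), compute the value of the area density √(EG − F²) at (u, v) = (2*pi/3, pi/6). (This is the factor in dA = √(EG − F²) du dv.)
√(EG − F²)|_{(2*pi/3, pi/6)} = 8*sqrt(3)

E = 16, F = 0, G = 16*sin(u)^2, so EG − F² = 256*sin(u)^2. Taking the positive square root: √(EG − F²) = 16*Abs(sin(u)). At (u, v) = (2*pi/3, pi/6): 8*sqrt(3).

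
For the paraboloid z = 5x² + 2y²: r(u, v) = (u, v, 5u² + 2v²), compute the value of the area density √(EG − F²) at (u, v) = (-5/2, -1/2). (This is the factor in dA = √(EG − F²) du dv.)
√(EG − F²)|_{(-5/2, -1/2)} = 3*sqrt(70)

E = 100*u^2 + 1, F = 40*u*v, G = 16*v^2 + 1, so EG − F² = 100*u^2 + 16*v^2 + 1. Taking the positive square root: √(EG − F²) = sqrt(100*u^2 + 16*v^2 + 1). At (u, v) = (-5/2, -1/2): 3*sqrt(70).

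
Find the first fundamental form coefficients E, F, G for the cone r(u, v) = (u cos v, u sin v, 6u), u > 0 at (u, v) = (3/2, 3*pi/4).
E = 37;  F = 0;  G = 9/4

Partials: r_u = (cos(v), sin(v), 6), r_v = (-u*sin(v), u*cos(v), 0). As functions of (u, v):
  E = r_u · r_u = 37,
  F = r_u · r_v = 0,
  G = r_v · r_v = u^2.
Evaluating at (u, v) = (3/2, 3*pi/4): E = 37, F = 0, G = 9/4.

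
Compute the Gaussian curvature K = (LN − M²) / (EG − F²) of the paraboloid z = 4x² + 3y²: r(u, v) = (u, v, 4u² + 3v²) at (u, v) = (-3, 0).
K = 48/332929

Coefficients of the first fundamental form: E = 64*u^2 + 1, F = 48*u*v, G = 36*v^2 + 1.
Coefficients of the second fundamental form: L = 8/sqrt(64*u^2 + 36*v^2 + 1), M = 0, N = 6/sqrt(64*u^2 + 36*v^2 + 1).
Assemble K = (LN − M²)/(EG − F²) = 48/(4096*u^4 + 4608*u^2*v^2 + 128*u^2 + 1296*v^4 + 72*v^2 + 1). At (u, v) = (-3, 0): K = 48/332929.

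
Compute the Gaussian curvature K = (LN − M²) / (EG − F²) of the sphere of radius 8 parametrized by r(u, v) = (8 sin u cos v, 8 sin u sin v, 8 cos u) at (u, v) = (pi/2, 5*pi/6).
K = 1/64

Coefficients of the first fundamental form: E = 64, F = 0, G = 64*sin(u)^2.
Coefficients of the second fundamental form: L = -8*sin(u)/Abs(sin(u)), M = 0, N = -8*sin(u)^3/Abs(sin(u)).
Assemble K = (LN − M²)/(EG − F²) = 1/64. At (u, v) = (pi/2, 5*pi/6): K = 1/64.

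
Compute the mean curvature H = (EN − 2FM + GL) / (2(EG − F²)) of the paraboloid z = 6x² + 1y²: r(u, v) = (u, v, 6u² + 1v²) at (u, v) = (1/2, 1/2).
H = 49*sqrt(38)/1444

With E = 144*u^2 + 1, F = 24*u*v, G = 4*v^2 + 1, L = 12/sqrt(144*u^2 + 4*v^2 + 1), M = 0, N = 2/sqrt(144*u^2 + 4*v^2 + 1), assemble
  H = (EN − 2FM + GL) / (2(EG − F²)) = (144*u^2 + 24*v^2 + 7)/(144*u^2 + 4*v^2 + 1)^(3/2).
At (u, v) = (1/2, 1/2): H = 49*sqrt(38)/1444.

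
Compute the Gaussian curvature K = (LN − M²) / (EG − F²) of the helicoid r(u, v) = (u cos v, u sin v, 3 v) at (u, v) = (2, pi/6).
K = -9/169

Coefficients of the first fundamental form: E = 1, F = 0, G = u^2 + 9.
Coefficients of the second fundamental form: L = 0, M = -3/sqrt(u^2 + 9), N = 0.
Assemble K = (LN − M²)/(EG − F²) = -9/(u^2 + 9)^2. At (u, v) = (2, pi/6): K = -9/169.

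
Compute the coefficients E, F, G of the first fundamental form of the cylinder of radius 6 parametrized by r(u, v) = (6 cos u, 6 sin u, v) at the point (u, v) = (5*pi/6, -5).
E = 36;  F = 0;  G = 1

Partials: r_u = (-6*sin(u), 6*cos(u), 0), r_v = (0, 0, 1). As functions of (u, v):
  E = r_u · r_u = 36,
  F = r_u · r_v = 0,
  G = r_v · r_v = 1.
Evaluating at (u, v) = (5*pi/6, -5): E = 36, F = 0, G = 1.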